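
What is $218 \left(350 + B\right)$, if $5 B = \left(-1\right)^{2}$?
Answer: $\frac{381718}{5} \approx 76344.0$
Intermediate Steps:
$B = \frac{1}{5}$ ($B = \frac{\left(-1\right)^{2}}{5} = \frac{1}{5} \cdot 1 = \frac{1}{5} \approx 0.2$)
$218 \left(350 + B\right) = 218 \left(350 + \frac{1}{5}\right) = 218 \cdot \frac{1751}{5} = \frac{381718}{5}$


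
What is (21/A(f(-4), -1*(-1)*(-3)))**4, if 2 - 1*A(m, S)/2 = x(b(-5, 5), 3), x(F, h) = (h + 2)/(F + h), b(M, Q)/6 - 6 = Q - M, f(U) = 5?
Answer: 18681767262081/22199808016 ≈ 841.53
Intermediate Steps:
b(M, Q) = 36 - 6*M + 6*Q (b(M, Q) = 36 + 6*(Q - M) = 36 + (-6*M + 6*Q) = 36 - 6*M + 6*Q)
x(F, h) = (2 + h)/(F + h)
A(m, S) = 386/99 (A(m, S) = 4 - 2*(2 + 3)/((36 - 6*(-5) + 6*5) + 3) = 4 - 2*5/((36 + 30 + 30) + 3) = 4 - 2*5/(96 + 3) = 4 - 2*5/99 = 4 - 10/99 = 386/99)
(21/A(f(-4), -1*(-1)*(-3)))**4 = (21/(386/99))**4 = (21*(99/386))**4 = (2079/386)**4 = 18681767262081/22199808016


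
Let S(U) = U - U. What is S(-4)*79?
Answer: 0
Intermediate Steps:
S(U) = 0
S(-4)*79 = 0*79 = 0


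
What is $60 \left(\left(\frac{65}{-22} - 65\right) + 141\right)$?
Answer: $\frac{48210}{11} \approx 4382.7$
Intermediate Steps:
$60 \left(\left(\frac{65}{-22} - 65\right) + 141\right) = 60 \left(\left(65 \left(- \frac{1}{22}\right) - 65\right) + 141\right) = 60 \left(\left(- \frac{65}{22} - 65\right) + 141\right) = 60 \left(- \frac{1495}{22} + 141\right) = 60 \cdot \frac{1607}{22} = \frac{48210}{11}$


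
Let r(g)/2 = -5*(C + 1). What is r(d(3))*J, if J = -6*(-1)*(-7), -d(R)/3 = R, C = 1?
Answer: 840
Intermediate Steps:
d(R) = -3*R
r(g) = -20 (r(g) = 2*(-5*(1 + 1)) = 2*(-5*2) = 2*(-10) = -20)
J = -42 (J = 6*(-7) = -42)
r(d(3))*J = -20*(-42) = 840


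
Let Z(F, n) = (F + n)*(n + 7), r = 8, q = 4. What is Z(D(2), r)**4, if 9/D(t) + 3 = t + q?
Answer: 741200625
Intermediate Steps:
D(t) = 9/(1 + t) (D(t) = 9/(-3 + (t + 4)) = 9/(-3 + (4 + t)) = 9/(1 + t))
Z(F, n) = (7 + n)*(F + n) (Z(F, n) = (F + n)*(7 + n) = (7 + n)*(F + n))
Z(D(2), r)**4 = (8**2 + 7*(9/(1 + 2)) + 7*8 + (9/(1 + 2))*8)**4 = (64 + 7*(9/3) + 56 + (9/3)*8)**4 = (64 + 7*(9*(1/3)) + 56 + (9*(1/3))*8)**4 = (64 + 7*3 + 56 + 3*8)**4 = (64 + 21 + 56 + 24)**4 = 165**4 = 741200625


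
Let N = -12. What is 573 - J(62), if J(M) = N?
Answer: 585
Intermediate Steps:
J(M) = -12
573 - J(62) = 573 - 1*(-12) = 573 + 12 = 585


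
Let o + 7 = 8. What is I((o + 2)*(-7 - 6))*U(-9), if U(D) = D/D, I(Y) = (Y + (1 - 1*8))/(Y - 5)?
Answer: 23/22 ≈ 1.0455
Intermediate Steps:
o = 1 (o = -7 + 8 = 1)
I(Y) = (-7 + Y)/(-5 + Y) (I(Y) = (Y + (1 - 8))/(-5 + Y) = (Y - 7)/(-5 + Y) = (-7 + Y)/(-5 + Y))
U(D) = 1
I((o + 2)*(-7 - 6))*U(-9) = ((-7 + (1 + 2)*(-7 - 6))/(-5 + (1 + 2)*(-7 - 6)))*1 = ((-7 + 3*(-13))/(-5 + 3*(-13)))*1 = ((-7 - 39)/(-5 - 39))*1 = (-46/(-44))*1 = -1/44*(-46)*1 = (23/22)*1 = 23/22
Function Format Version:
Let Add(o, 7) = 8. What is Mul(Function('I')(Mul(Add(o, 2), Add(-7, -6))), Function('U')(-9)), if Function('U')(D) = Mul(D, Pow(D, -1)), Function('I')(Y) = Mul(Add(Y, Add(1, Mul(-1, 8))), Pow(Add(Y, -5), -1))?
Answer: Rational(23, 22) ≈ 1.0455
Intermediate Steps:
o = 1 (o = Add(-7, 8) = 1)
Function('I')(Y) = Mul(Pow(Add(-5, Y), -1), Add(-7, Y)) (Function('I')(Y) = Mul(Add(Y, Add(1, -8)), Pow(Add(-5, Y), -1)) = Mul(Add(Y, -7), Pow(Add(-5, Y), -1)) = Mul(Add(-7, Y), Pow(Add(-5, Y), -1)) = Mul(Pow(Add(-5, Y), -1), Add(-7, Y)))
Function('U')(D) = 1
Mul(Function('I')(Mul(Add(o, 2), Add(-7, -6))), Function('U')(-9)) = Mul(Mul(Pow(Add(-5, Mul(Add(1, 2), Add(-7, -6))), -1), Add(-7, Mul(Add(1, 2), Add(-7, -6)))), 1) = Mul(Mul(Pow(Add(-5, Mul(3, -13)), -1), Add(-7, Mul(3, -13))), 1) = Mul(Mul(Pow(Add(-5, -39), -1), Add(-7, -39)), 1) = Mul(Mul(Pow(-44, -1), -46), 1) = Mul(Mul(Rational(-1, 44), -46), 1) = Mul(Rational(23, 22), 1) = Rational(23, 22)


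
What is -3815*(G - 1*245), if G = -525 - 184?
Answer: 3639510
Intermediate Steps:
G = -709
-3815*(G - 1*245) = -3815*(-709 - 1*245) = -3815*(-709 - 245) = -3815*(-954) = 3639510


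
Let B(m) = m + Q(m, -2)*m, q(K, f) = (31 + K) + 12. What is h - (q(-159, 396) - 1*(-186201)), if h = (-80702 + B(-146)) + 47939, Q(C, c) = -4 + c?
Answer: -218118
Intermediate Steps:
q(K, f) = 43 + K
B(m) = -5*m (B(m) = m + (-4 - 2)*m = m - 6*m = -5*m)
h = -32033 (h = (-80702 - 5*(-146)) + 47939 = (-80702 + 730) + 47939 = -79972 + 47939 = -32033)
h - (q(-159, 396) - 1*(-186201)) = -32033 - ((43 - 159) - 1*(-186201)) = -32033 - (-116 + 186201) = -32033 - 1*186085 = -32033 - 186085 = -218118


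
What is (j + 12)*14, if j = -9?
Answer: 42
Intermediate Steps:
(j + 12)*14 = (-9 + 12)*14 = 3*14 = 42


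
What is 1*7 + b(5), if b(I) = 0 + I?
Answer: 12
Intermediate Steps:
b(I) = I
1*7 + b(5) = 1*7 + 5 = 7 + 5 = 12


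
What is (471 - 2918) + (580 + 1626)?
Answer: -241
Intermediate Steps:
(471 - 2918) + (580 + 1626) = -2447 + 2206 = -241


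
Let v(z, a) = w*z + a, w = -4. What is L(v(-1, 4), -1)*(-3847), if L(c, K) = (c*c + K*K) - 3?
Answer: -238514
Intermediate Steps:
v(z, a) = a - 4*z (v(z, a) = -4*z + a = a - 4*z)
L(c, K) = -3 + K² + c² (L(c, K) = (c² + K²) - 3 = (K² + c²) - 3 = -3 + K² + c²)
L(v(-1, 4), -1)*(-3847) = (-3 + (-1)² + (4 - 4*(-1))²)*(-3847) = (-3 + 1 + (4 + 4)²)*(-3847) = (-3 + 1 + 8²)*(-3847) = (-3 + 1 + 64)*(-3847) = 62*(-3847) = -238514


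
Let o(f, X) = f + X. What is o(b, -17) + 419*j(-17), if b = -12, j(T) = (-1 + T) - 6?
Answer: -10085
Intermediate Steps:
j(T) = -7 + T
o(f, X) = X + f
o(b, -17) + 419*j(-17) = (-17 - 12) + 419*(-7 - 17) = -29 + 419*(-24) = -29 - 10056 = -10085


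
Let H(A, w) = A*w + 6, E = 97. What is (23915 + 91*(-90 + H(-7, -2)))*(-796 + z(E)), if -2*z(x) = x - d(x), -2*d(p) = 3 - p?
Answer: -14404445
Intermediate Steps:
H(A, w) = 6 + A*w
d(p) = -3/2 + p/2 (d(p) = -(3 - p)/2 = -3/2 + p/2)
z(x) = -¾ - x/4 (z(x) = -(x - (-3/2 + x/2))/2 = -(x + (3/2 - x/2))/2 = -(3/2 + x/2)/2 = -¾ - x/4)
(23915 + 91*(-90 + H(-7, -2)))*(-796 + z(E)) = (23915 + 91*(-90 + (6 - 7*(-2))))*(-796 + (-¾ - ¼*97)) = (23915 + 91*(-90 + (6 + 14)))*(-796 + (-¾ - 97/4)) = (23915 + 91*(-90 + 20))*(-796 - 25) = (23915 + 91*(-70))*(-821) = (23915 - 6370)*(-821) = 17545*(-821) = -14404445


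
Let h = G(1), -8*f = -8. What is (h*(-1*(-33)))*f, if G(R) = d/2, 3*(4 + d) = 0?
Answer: -66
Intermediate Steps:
d = -4 (d = -4 + (1/3)*0 = -4 + 0 = -4)
f = 1 (f = -1/8*(-8) = 1)
G(R) = -2 (G(R) = -4/2 = -4*1/2 = -2)
h = -2
(h*(-1*(-33)))*f = -(-2)*(-33)*1 = -2*33*1 = -66*1 = -66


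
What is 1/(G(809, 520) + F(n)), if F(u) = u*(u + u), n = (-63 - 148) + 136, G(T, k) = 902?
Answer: 1/12152 ≈ 8.2291e-5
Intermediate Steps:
n = -75 (n = -211 + 136 = -75)
F(u) = 2*u**2 (F(u) = u*(2*u) = 2*u**2)
1/(G(809, 520) + F(n)) = 1/(902 + 2*(-75)**2) = 1/(902 + 2*5625) = 1/(902 + 11250) = 1/12152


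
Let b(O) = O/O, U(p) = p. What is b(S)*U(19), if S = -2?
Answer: 19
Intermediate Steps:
b(O) = 1
b(S)*U(19) = 1*19 = 19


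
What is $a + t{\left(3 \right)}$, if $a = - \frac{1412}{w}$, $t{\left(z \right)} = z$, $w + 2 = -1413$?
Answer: $\frac{5657}{1415} \approx 3.9979$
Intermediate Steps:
$w = -1415$ ($w = -2 - 1413 = -1415$)
$a = \frac{1412}{1415}$ ($a = - \frac{1412}{-1415} = \left(-1412\right) \left(- \frac{1}{1415}\right) = \frac{1412}{1415} \approx 0.99788$)
$a + t{\left(3 \right)} = \frac{1412}{1415} + 3 = \frac{5657}{1415}$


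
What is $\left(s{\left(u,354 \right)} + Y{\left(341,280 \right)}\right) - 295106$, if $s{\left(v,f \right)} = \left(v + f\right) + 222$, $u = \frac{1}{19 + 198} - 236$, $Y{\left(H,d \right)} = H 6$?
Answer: $- \frac{63520239}{217} \approx -2.9272 \cdot 10^{5}$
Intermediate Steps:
$Y{\left(H,d \right)} = 6 H$
$u = - \frac{51211}{217}$ ($u = \frac{1}{217} - 236 = - \frac{51211}{217} \approx -236.0$)
$s{\left(v,f \right)} = 222 + f + v$ ($s{\left(v,f \right)} = \left(f + v\right) + 222 = 222 + f + v$)
$\left(s{\left(u,354 \right)} + Y{\left(341,280 \right)}\right) - 295106 = \left(\left(222 + 354 - \frac{51211}{217}\right) + 6 \cdot 341\right) - 295106 = \left(\frac{73781}{217} + 2046\right) - 295106 = \frac{517763}{217} - 295106 = - \frac{63520239}{217}$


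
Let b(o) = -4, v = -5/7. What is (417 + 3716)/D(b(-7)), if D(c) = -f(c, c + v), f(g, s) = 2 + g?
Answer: 4133/2 ≈ 2066.5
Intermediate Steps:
v = -5/7 (v = -5*⅐ = -5/7 ≈ -0.71429)
D(c) = -2 - c (D(c) = -(2 + c) = -2 - c)
(417 + 3716)/D(b(-7)) = (417 + 3716)/(-2 - 1*(-4)) = 4133/(-2 + 4) = 4133/2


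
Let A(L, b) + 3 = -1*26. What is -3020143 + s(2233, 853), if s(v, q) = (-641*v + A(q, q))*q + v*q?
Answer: -1222084240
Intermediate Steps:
A(L, b) = -29 (A(L, b) = -3 - 1*26 = -3 - 26 = -29)
s(v, q) = q*v + q*(-29 - 641*v) (s(v, q) = (-641*v - 29)*q + v*q = (-29 - 641*v)*q + q*v = q*(-29 - 641*v) + q*v = q*v + q*(-29 - 641*v))
-3020143 + s(2233, 853) = -3020143 - 1*853*(29 + 640*2233) = -3020143 - 1*853*(29 + 1429120) = -3020143 - 1*853*1429149 = -3020143 - 1219064097 = -1222084240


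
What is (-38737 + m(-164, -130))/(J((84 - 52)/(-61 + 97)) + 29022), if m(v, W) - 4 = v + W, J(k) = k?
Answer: -351243/261206 ≈ -1.3447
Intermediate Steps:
m(v, W) = 4 + W + v (m(v, W) = 4 + (v + W) = 4 + (W + v) = 4 + W + v)
(-38737 + m(-164, -130))/(J((84 - 52)/(-61 + 97)) + 29022) = (-38737 + (4 - 130 - 164))/((84 - 52)/(-61 + 97) + 29022) = (-38737 - 290)/(32/36 + 29022) = -39027/(32*(1/36) + 29022) = -39027/(8/9 + 29022) = -39027/261206/9 = -39027*9/261206 = -351243/261206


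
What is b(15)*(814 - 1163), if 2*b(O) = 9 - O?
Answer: 1047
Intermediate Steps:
b(O) = 9/2 - O/2 (b(O) = (9 - O)/2 = 9/2 - O/2)
b(15)*(814 - 1163) = (9/2 - 1/2*15)*(814 - 1163) = (9/2 - 15/2)*(-349) = -3*(-349) = 1047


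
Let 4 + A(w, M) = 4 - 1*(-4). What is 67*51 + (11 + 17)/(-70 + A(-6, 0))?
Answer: 112747/33 ≈ 3416.6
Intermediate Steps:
A(w, M) = 4 (A(w, M) = -4 + (4 - 1*(-4)) = -4 + (4 + 4) = -4 + 8 = 4)
67*51 + (11 + 17)/(-70 + A(-6, 0)) = 67*51 + (11 + 17)/(-70 + 4) = 3417 + 28/(-66) = 3417 + 28*(-1/66) = 3417 - 14/33 = 112747/33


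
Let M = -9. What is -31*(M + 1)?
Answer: 248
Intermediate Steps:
-31*(M + 1) = -31*(-9 + 1) = -31*(-8) = 248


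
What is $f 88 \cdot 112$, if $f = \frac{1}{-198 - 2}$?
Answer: $- \frac{1232}{25} \approx -49.28$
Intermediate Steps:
$f = - \frac{1}{200}$ ($f = \frac{1}{-200} = - \frac{1}{200} \approx -0.005$)
$f 88 \cdot 112 = \left(- \frac{1}{200}\right) 88 \cdot 112 = \left(- \frac{11}{25}\right) 112 = - \frac{1232}{25}$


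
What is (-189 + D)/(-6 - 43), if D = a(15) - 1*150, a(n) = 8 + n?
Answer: 316/49 ≈ 6.4490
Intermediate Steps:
D = -127 (D = (8 + 15) - 1*150 = 23 - 150 = -127)
(-189 + D)/(-6 - 43) = (-189 - 127)/(-6 - 43) = -316/(-49) = -316*(-1/49) = 316/49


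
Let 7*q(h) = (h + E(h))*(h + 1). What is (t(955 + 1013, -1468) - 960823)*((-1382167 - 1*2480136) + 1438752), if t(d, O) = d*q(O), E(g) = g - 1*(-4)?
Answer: -20498691075772481/7 ≈ -2.9284e+15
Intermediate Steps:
E(g) = 4 + g (E(g) = g + 4 = 4 + g)
q(h) = (1 + h)*(4 + 2*h)/7 (q(h) = ((h + (4 + h))*(h + 1))/7 = ((4 + 2*h)*(1 + h))/7 = ((1 + h)*(4 + 2*h))/7 = (1 + h)*(4 + 2*h)/7)
t(d, O) = d*(4/7 + 2*O**2/7 + 6*O/7)
(t(955 + 1013, -1468) - 960823)*((-1382167 - 1*2480136) + 1438752) = (2*(955 + 1013)*(2 + (-1468)**2 + 3*(-1468))/7 - 960823)*((-1382167 - 1*2480136) + 1438752) = ((2/7)*1968*(2 + 2155024 - 4404) - 960823)*((-1382167 - 2480136) + 1438752) = ((2/7)*1968*2150622 - 960823)*(-3862303 + 1438752) = (8464848192/7 - 960823)*(-2423551) = (8458122431/7)*(-2423551) = -20498691075772481/7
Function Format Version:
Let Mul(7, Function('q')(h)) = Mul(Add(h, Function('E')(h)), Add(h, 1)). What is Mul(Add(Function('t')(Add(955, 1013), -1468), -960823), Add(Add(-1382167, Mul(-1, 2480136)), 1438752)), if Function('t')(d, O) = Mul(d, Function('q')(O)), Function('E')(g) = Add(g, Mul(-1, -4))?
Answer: Rational(-20498691075772481, 7) ≈ -2.9284e+15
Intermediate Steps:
Function('E')(g) = Add(4, g) (Function('E')(g) = Add(g, 4) = Add(4, g))
Function('q')(h) = Mul(Rational(1, 7), Add(1, h), Add(4, Mul(2, h))) (Function('q')(h) = Mul(Rational(1, 7), Mul(Add(h, Add(4, h)), Add(h, 1))) = Mul(Rational(1, 7), Mul(Add(4, Mul(2, h)), Add(1, h))) = Mul(Rational(1, 7), Mul(Add(1, h), Add(4, Mul(2, h)))) = Mul(Rational(1, 7), Add(1, h), Add(4, Mul(2, h))))
Function('t')(d, O) = Mul(d, Add(Rational(4, 7), Mul(Rational(2, 7), Pow(O, 2)), Mul(Rational(6, 7), O)))
Mul(Add(Function('t')(Add(955, 1013), -1468), -960823), Add(Add(-1382167, Mul(-1, 2480136)), 1438752)) = Mul(Add(Mul(Rational(2, 7), Add(955, 1013), Add(2, Pow(-1468, 2), Mul(3, -1468))), -960823), Add(Add(-1382167, Mul(-1, 2480136)), 1438752)) = Mul(Add(Mul(Rational(2, 7), 1968, Add(2, 2155024, -4404)), -960823), Add(Add(-1382167, -2480136), 1438752)) = Mul(Add(Mul(Rational(2, 7), 1968, 2150622), -960823), Add(-3862303, 1438752)) = Mul(Add(Rational(8464848192, 7), -960823), -2423551) = Mul(Rational(8458122431, 7), -2423551) = Rational(-20498691075772481, 7)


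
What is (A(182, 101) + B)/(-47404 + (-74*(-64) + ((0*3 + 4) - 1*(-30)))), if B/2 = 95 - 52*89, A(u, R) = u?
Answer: 4442/21317 ≈ 0.20838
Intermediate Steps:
B = -9066 (B = 2*(95 - 52*89) = 2*(95 - 4628) = 2*(-4533) = -9066)
(A(182, 101) + B)/(-47404 + (-74*(-64) + ((0*3 + 4) - 1*(-30)))) = (182 - 9066)/(-47404 + (-74*(-64) + ((0*3 + 4) - 1*(-30)))) = -8884/(-47404 + (4736 + ((0 + 4) + 30))) = -8884/(-47404 + (4736 + (4 + 30))) = -8884/(-47404 + (4736 + 34)) = -8884/(-47404 + 4770) = -8884/(-42634) = -8884*(-1/42634) = 4442/21317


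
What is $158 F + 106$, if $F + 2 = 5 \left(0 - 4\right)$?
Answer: $-3370$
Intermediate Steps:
$F = -22$ ($F = -2 + 5 \left(0 - 4\right) = -2 + 5 \left(-4\right) = -2 - 20 = -22$)
$158 F + 106 = 158 \left(-22\right) + 106 = -3476 + 106 = -3370$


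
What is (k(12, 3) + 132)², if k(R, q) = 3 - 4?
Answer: 17161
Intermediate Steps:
k(R, q) = -1
(k(12, 3) + 132)² = (-1 + 132)² = 131² = 17161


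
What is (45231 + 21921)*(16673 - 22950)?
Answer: -421513104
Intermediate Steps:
(45231 + 21921)*(16673 - 22950) = 67152*(-6277) = -421513104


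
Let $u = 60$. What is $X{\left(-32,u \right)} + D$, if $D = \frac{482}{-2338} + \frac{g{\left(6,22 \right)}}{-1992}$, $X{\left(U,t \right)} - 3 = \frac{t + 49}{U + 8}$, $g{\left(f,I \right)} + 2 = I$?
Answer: $- \frac{4093451}{2328648} \approx -1.7579$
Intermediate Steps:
$g{\left(f,I \right)} = -2 + I$
$X{\left(U,t \right)} = 3 + \frac{49 + t}{8 + U}$ ($X{\left(U,t \right)} = 3 + \frac{t + 49}{U + 8} = 3 + \frac{49 + t}{8 + U}$)
$D = - \frac{125863}{582162}$ ($D = \frac{482}{-2338} + \frac{-2 + 22}{-1992} = 482 \left(- \frac{1}{2338}\right) + 20 \left(- \frac{1}{1992}\right) = - \frac{241}{1169} - \frac{5}{498} = - \frac{125863}{582162} \approx -0.2162$)
$X{\left(-32,u \right)} + D = \frac{73 + 60 + 3 \left(-32\right)}{8 - 32} - \frac{125863}{582162} = \frac{73 + 60 - 96}{-24} - \frac{125863}{582162} = \left(- \frac{1}{24}\right) 37 - \frac{125863}{582162} = - \frac{37}{24} - \frac{125863}{582162} = - \frac{4093451}{2328648}$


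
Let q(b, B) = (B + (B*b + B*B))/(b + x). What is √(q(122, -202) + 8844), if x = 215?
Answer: √1009782082/337 ≈ 94.294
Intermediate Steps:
q(b, B) = (B + B² + B*b)/(215 + b) (q(b, B) = (B + (B*b + B*B))/(b + 215) = (B + (B*b + B²))/(215 + b) = (B + (B² + B*b))/(215 + b) = (B + B² + B*b)/(215 + b))
√(q(122, -202) + 8844) = √(-202*(1 - 202 + 122)/(215 + 122) + 8844) = √(-202*(-79)/337 + 8844) = √(-202*1/337*(-79) + 8844) = √(15958/337 + 8844) = √(2996386/337) = √1009782082/337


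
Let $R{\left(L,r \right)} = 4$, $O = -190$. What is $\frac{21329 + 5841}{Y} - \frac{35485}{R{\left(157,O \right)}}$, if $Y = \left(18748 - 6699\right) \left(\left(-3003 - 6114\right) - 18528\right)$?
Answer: $- \frac{124419601759}{14025036} \approx -8871.3$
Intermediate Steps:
$Y = -333094605$ ($Y = 12049 \left(\left(-3003 - 6114\right) - 18528\right) = 12049 \left(-9117 - 18528\right) = 12049 \left(-27645\right) = -333094605$)
$\frac{21329 + 5841}{Y} - \frac{35485}{R{\left(157,O \right)}} = \frac{21329 + 5841}{-333094605} - \frac{35485}{4} = 27170 \left(- \frac{1}{333094605}\right) - \frac{35485}{4} = - \frac{286}{3506259} - \frac{35485}{4} = - \frac{124419601759}{14025036}$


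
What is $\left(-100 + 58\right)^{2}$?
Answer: $1764$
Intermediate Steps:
$\left(-100 + 58\right)^{2} = \left(-42\right)^{2} = 1764$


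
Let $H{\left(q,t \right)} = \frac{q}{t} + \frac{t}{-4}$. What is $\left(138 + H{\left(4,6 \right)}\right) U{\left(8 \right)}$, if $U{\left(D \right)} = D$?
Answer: $\frac{3292}{3} \approx 1097.3$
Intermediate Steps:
$H{\left(q,t \right)} = - \frac{t}{4} + \frac{q}{t}$ ($H{\left(q,t \right)} = \frac{q}{t} + t \left(- \frac{1}{4}\right) = \frac{q}{t} - \frac{t}{4} = - \frac{t}{4} + \frac{q}{t}$)
$\left(138 + H{\left(4,6 \right)}\right) U{\left(8 \right)} = \left(138 + \left(\left(- \frac{1}{4}\right) 6 + \frac{4}{6}\right)\right) 8 = \left(138 + \left(- \frac{3}{2} + 4 \cdot \frac{1}{6}\right)\right) 8 = \left(138 + \left(- \frac{3}{2} + \frac{2}{3}\right)\right) 8 = \left(138 - \frac{5}{6}\right) 8 = \frac{823}{6} \cdot 8 = \frac{3292}{3}$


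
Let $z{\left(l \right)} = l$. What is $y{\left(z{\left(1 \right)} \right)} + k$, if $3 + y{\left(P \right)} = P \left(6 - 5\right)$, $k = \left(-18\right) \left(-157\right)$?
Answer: $2824$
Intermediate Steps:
$k = 2826$
$y{\left(P \right)} = -3 + P$ ($y{\left(P \right)} = -3 + P \left(6 - 5\right) = -3 + P 1 = -3 + P$)
$y{\left(z{\left(1 \right)} \right)} + k = \left(-3 + 1\right) + 2826 = -2 + 2826 = 2824$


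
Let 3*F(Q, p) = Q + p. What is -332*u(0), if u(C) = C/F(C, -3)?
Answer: 0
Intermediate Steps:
F(Q, p) = Q/3 + p/3 (F(Q, p) = (Q + p)/3 = Q/3 + p/3)
u(C) = C/(-1 + C/3) (u(C) = C/(C/3 + (1/3)*(-3)) = C/(C/3 - 1) = C/(-1 + C/3))
-332*u(0) = -996*0/(-3 + 0) = -996*0/(-3) = -996*0*(-1)/3 = -332*0 = 0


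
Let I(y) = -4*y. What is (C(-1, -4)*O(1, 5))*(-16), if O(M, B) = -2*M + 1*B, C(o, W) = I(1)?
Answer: 192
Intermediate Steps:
C(o, W) = -4 (C(o, W) = -4*1 = -4)
O(M, B) = B - 2*M (O(M, B) = -2*M + B = B - 2*M)
(C(-1, -4)*O(1, 5))*(-16) = -4*(5 - 2*1)*(-16) = -4*(5 - 2)*(-16) = -4*3*(-16) = -12*(-16) = 192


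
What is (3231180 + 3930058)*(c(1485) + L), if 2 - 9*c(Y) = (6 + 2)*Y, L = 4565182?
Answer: 294146132152880/9 ≈ 3.2683e+13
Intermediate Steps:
c(Y) = 2/9 - 8*Y/9 (c(Y) = 2/9 - (6 + 2)*Y/9 = 2/9 - 8*Y/9)
(3231180 + 3930058)*(c(1485) + L) = (3231180 + 3930058)*((2/9 - 8/9*1485) + 4565182) = 7161238*((2/9 - 1320) + 4565182) = 7161238*(-11878/9 + 4565182) = 7161238*(41074760/9) = 294146132152880/9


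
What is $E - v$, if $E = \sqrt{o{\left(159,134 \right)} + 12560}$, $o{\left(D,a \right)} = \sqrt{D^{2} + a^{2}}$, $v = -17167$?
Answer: $17167 + \sqrt{12560 + \sqrt{43237}} \approx 17280.0$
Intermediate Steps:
$E = \sqrt{12560 + \sqrt{43237}}$ ($E = \sqrt{\sqrt{159^{2} + 134^{2}} + 12560} = \sqrt{\sqrt{25281 + 17956} + 12560} = \sqrt{\sqrt{43237} + 12560} = \sqrt{12560 + \sqrt{43237}} \approx 113.0$)
$E - v = \sqrt{12560 + \sqrt{43237}} - -17167 = \sqrt{12560 + \sqrt{43237}} + 17167 = 17167 + \sqrt{12560 + \sqrt{43237}}$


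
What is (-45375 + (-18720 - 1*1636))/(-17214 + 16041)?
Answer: 65731/1173 ≈ 56.037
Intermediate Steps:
(-45375 + (-18720 - 1*1636))/(-17214 + 16041) = (-45375 + (-18720 - 1636))/(-1173) = (-45375 - 20356)*(-1/1173) = -65731*(-1/1173) = 65731/1173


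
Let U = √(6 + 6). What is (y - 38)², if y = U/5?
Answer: 36112/25 - 152*√3/5 ≈ 1391.8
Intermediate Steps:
U = 2*√3 (U = √12 = 2*√3 ≈ 3.4641)
y = 2*√3/5 (y = (2*√3)/5 = 2*√3/5 ≈ 0.69282)
(y - 38)² = (2*√3/5 - 38)² = (-38 + 2*√3/5)²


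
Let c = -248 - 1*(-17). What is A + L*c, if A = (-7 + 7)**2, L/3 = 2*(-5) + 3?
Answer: 4851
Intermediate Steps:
c = -231 (c = -248 + 17 = -231)
L = -21 (L = 3*(2*(-5) + 3) = 3*(-10 + 3) = 3*(-7) = -21)
A = 0 (A = 0**2 = 0)
A + L*c = 0 - 21*(-231) = 0 + 4851 = 4851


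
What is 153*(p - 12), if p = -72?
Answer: -12852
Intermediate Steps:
153*(p - 12) = 153*(-72 - 12) = 153*(-84) = -12852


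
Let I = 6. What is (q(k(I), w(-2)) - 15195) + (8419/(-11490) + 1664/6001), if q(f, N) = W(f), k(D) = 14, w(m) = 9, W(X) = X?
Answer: -1046783972749/68951490 ≈ -15181.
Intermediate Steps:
q(f, N) = f
(q(k(I), w(-2)) - 15195) + (8419/(-11490) + 1664/6001) = (14 - 15195) + (8419/(-11490) + 1664/6001) = -15181 + (8419*(-1/11490) + 1664*(1/6001)) = -15181 + (-8419/11490 + 1664/6001) = -15181 - 31403059/68951490 = -1046783972749/68951490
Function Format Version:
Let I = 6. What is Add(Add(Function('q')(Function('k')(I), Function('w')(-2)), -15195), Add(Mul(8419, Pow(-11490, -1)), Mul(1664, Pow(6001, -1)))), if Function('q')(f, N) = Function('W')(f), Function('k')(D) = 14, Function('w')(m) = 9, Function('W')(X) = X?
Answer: Rational(-1046783972749, 68951490) ≈ -15181.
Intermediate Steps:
Function('q')(f, N) = f
Add(Add(Function('q')(Function('k')(I), Function('w')(-2)), -15195), Add(Mul(8419, Pow(-11490, -1)), Mul(1664, Pow(6001, -1)))) = Add(Add(14, -15195), Add(Mul(8419, Pow(-11490, -1)), Mul(1664, Pow(6001, -1)))) = Add(-15181, Add(Mul(8419, Rational(-1, 11490)), Mul(1664, Rational(1, 6001)))) = Add(-15181, Add(Rational(-8419, 11490), Rational(1664, 6001))) = Add(-15181, Rational(-31403059, 68951490)) = Rational(-1046783972749, 68951490)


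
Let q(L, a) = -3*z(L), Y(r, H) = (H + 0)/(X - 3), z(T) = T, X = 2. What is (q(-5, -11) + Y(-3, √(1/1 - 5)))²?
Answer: 221 - 60*I ≈ 221.0 - 60.0*I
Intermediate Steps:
Y(r, H) = -H (Y(r, H) = (H + 0)/(2 - 3) = H/(-1) = H*(-1) = -H)
q(L, a) = -3*L
(q(-5, -11) + Y(-3, √(1/1 - 5)))² = (-3*(-5) - √(1/1 - 5))² = (15 - √(1 - 5))² = (15 - √(-4))² = (15 - 2*I)²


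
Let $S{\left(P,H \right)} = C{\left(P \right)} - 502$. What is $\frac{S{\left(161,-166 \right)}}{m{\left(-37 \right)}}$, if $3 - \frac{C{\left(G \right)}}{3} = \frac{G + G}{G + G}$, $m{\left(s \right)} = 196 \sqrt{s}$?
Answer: $\frac{124 i \sqrt{37}}{1813} \approx 0.41603 i$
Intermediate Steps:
$C{\left(G \right)} = 6$ ($C{\left(G \right)} = 9 - 3 \frac{G + G}{G + G} = 9 - 3 \frac{2 G}{2 G} = 9 - 3 \cdot 2 G \frac{1}{2 G} = 9 - 3 = 6$)
$S{\left(P,H \right)} = -496$ ($S{\left(P,H \right)} = 6 - 502 = -496$)
$\frac{S{\left(161,-166 \right)}}{m{\left(-37 \right)}} = - \frac{496}{196 \sqrt{-37}} = - \frac{496}{196 i \sqrt{37}} = - 496 \left(- \frac{i \sqrt{37}}{7252}\right) = \frac{124 i \sqrt{37}}{1813}$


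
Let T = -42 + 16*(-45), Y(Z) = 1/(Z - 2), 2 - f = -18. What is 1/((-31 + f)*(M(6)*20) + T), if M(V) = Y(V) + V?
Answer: -1/2137 ≈ -0.00046795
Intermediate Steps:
f = 20 (f = 2 - 1*(-18) = 2 + 18 = 20)
Y(Z) = 1/(-2 + Z)
T = -762 (T = -42 - 720 = -762)
M(V) = V + 1/(-2 + V) (M(V) = 1/(-2 + V) + V = V + 1/(-2 + V))
1/((-31 + f)*(M(6)*20) + T) = 1/((-31 + 20)*(((1 + 6*(-2 + 6))/(-2 + 6))*20) - 762) = 1/(-11*(1 + 6*4)/4*20 - 762) = 1/(-11*(1 + 24)/4*20 - 762) = 1/(-11*(1/4)*25*20 - 762) = 1/(-275*20/4 - 762) = 1/(-11*125 - 762) = 1/(-1375 - 762) = 1/(-2137) = -1/2137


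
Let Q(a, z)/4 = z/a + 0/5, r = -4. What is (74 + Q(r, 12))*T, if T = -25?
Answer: -1550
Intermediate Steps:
Q(a, z) = 4*z/a (Q(a, z) = 4*(z/a + 0/5) = 4*(z/a + 0*(⅕)) = 4*(z/a + 0) = 4*(z/a) = 4*z/a)
(74 + Q(r, 12))*T = (74 + 4*12/(-4))*(-25) = (74 + 4*12*(-¼))*(-25) = (74 - 12)*(-25) = 62*(-25) = -1550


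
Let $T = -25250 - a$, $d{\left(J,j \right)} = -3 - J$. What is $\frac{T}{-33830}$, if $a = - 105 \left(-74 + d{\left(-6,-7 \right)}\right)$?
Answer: $\frac{6541}{6766} \approx 0.96675$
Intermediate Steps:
$a = 7455$ ($a = - 105 \left(-74 - -3\right) = - 105 \left(-74 + \left(-3 + 6\right)\right) = - 105 \left(-74 + 3\right) = \left(-105\right) \left(-71\right) = 7455$)
$T = -32705$ ($T = -25250 - 7455 = -32705$)
$\frac{T}{-33830} = - \frac{32705}{-33830} = \left(-32705\right) \left(- \frac{1}{33830}\right) = \frac{6541}{6766}$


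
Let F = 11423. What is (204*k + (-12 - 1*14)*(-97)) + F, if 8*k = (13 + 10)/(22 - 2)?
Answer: 558973/40 ≈ 13974.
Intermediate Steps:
k = 23/160 (k = ((13 + 10)/(22 - 2))/8 = (23/20)/8 = (23*(1/20))/8 = (⅛)*(23/20) = 23/160 ≈ 0.14375)
(204*k + (-12 - 1*14)*(-97)) + F = (204*(23/160) + (-12 - 1*14)*(-97)) + 11423 = (1173/40 + (-12 - 14)*(-97)) + 11423 = (1173/40 - 26*(-97)) + 11423 = (1173/40 + 2522) + 11423 = 102053/40 + 11423 = 558973/40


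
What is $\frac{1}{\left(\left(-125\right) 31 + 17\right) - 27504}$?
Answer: $- \frac{1}{31362} \approx -3.1886 \cdot 10^{-5}$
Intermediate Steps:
$\frac{1}{\left(\left(-125\right) 31 + 17\right) - 27504} = \frac{1}{\left(-3875 + 17\right) - 27504} = \frac{1}{-3858 - 27504} = \frac{1}{-31362} = - \frac{1}{31362}$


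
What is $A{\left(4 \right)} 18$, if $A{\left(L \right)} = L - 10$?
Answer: $-108$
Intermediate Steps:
$A{\left(L \right)} = -10 + L$
$A{\left(4 \right)} 18 = \left(-10 + 4\right) 18 = \left(-6\right) 18 = -108$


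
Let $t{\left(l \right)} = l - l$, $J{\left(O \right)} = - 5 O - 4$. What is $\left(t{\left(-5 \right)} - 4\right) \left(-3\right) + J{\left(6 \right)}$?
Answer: $-22$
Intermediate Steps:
$J{\left(O \right)} = -4 - 5 O$
$t{\left(l \right)} = 0$
$\left(t{\left(-5 \right)} - 4\right) \left(-3\right) + J{\left(6 \right)} = \left(0 - 4\right) \left(-3\right) - 34 = \left(-4\right) \left(-3\right) - 34 = 12 - 34 = -22$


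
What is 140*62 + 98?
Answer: 8778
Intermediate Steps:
140*62 + 98 = 8680 + 98 = 8778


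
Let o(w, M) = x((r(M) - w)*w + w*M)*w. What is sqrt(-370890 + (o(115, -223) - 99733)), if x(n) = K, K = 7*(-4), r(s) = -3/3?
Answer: I*sqrt(473843) ≈ 688.36*I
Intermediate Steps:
r(s) = -1 (r(s) = -3*1/3 = -1)
K = -28
x(n) = -28
o(w, M) = -28*w
sqrt(-370890 + (o(115, -223) - 99733)) = sqrt(-370890 + (-28*115 - 99733)) = sqrt(-370890 + (-3220 - 99733)) = sqrt(-370890 - 102953) = sqrt(-473843) = I*sqrt(473843)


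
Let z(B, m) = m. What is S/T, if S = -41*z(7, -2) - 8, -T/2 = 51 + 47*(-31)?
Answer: 1/38 ≈ 0.026316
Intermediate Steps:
T = 2812 (T = -2*(51 + 47*(-31)) = -2*(51 - 1457) = -2*(-1406) = 2812)
S = 74 (S = -41*(-2) - 8 = 82 - 8 = 74)
S/T = 74/2812 = 74*(1/2812) = 1/38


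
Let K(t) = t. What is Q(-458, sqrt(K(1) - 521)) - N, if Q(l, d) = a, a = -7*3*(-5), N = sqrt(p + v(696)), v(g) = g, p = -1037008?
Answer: 105 - 2*I*sqrt(259078) ≈ 105.0 - 1018.0*I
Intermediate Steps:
N = 2*I*sqrt(259078) (N = sqrt(-1037008 + 696) = sqrt(-1036312) = 2*I*sqrt(259078) ≈ 1018.0*I)
a = 105 (a = -21*(-5) = 105)
Q(l, d) = 105
Q(-458, sqrt(K(1) - 521)) - N = 105 - 2*I*sqrt(259078)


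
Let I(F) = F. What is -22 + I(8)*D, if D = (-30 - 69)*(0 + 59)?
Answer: -46750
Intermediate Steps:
D = -5841 (D = -99*59 = -5841)
-22 + I(8)*D = -22 + 8*(-5841) = -22 - 46728 = -46750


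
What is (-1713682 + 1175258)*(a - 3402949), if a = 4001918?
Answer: -322499284856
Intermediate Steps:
(-1713682 + 1175258)*(a - 3402949) = (-1713682 + 1175258)*(4001918 - 3402949) = -538424*598969 = -322499284856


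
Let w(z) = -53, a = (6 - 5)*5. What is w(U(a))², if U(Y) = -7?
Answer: 2809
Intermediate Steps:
a = 5 (a = 1*5 = 5)
w(U(a))² = (-53)² = 2809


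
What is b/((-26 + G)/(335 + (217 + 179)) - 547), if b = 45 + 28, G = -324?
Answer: -53363/400207 ≈ -0.13334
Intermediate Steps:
b = 73
b/((-26 + G)/(335 + (217 + 179)) - 547) = 73/((-26 - 324)/(335 + (217 + 179)) - 547) = 73/(-350/(335 + 396) - 547) = 73/(-350/731 - 547) = 73/(-400207/731) = 73*(-731/400207) = -53363/400207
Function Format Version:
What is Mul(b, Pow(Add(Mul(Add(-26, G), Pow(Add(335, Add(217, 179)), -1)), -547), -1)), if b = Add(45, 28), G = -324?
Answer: Rational(-53363, 400207) ≈ -0.13334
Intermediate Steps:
b = 73
Mul(b, Pow(Add(Mul(Add(-26, G), Pow(Add(335, Add(217, 179)), -1)), -547), -1)) = Mul(73, Pow(Add(Mul(Add(-26, -324), Pow(Add(335, Add(217, 179)), -1)), -547), -1)) = Mul(73, Pow(Add(Mul(-350, Pow(Add(335, 396), -1)), -547), -1)) = Mul(73, Pow(Add(Mul(-350, Pow(731, -1)), -547), -1)) = Mul(73, Pow(Add(Mul(-350, Rational(1, 731)), -547), -1)) = Mul(73, Pow(Add(Rational(-350, 731), -547), -1)) = Mul(73, Pow(Rational(-400207, 731), -1)) = Mul(73, Rational(-731, 400207)) = Rational(-53363, 400207)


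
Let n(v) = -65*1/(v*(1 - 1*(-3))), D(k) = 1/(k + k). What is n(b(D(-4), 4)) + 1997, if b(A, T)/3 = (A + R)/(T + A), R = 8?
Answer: 1507717/756 ≈ 1994.3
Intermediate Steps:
D(k) = 1/(2*k)
b(A, T) = 3*(8 + A)/(A + T) (b(A, T) = 3*((A + 8)/(T + A)) = 3*((8 + A)/(A + T)) = 3*(8 + A)/(A + T))
n(v) = -65/(4*v) (n(v) = -65*1/(v*(1 + 3)) = -65*1/(4*v) = -65/(4*v))
n(b(D(-4), 4)) + 1997 = -65*((1/2)/(-4) + 4)/(3*(8 + (1/2)/(-4)))/4 + 1997 = -65*((1/2)*(-1/4) + 4)/(3*(8 + (1/2)*(-1/4)))/4 + 1997 = -65*(-1/8 + 4)/(3*(8 - 1/8))/4 + 1997 = -65/(4*(3*(63/8)/(31/8))) + 1997 = -65/(4*(3*(8/31)*(63/8))) + 1997 = -65/(4*189/31) + 1997 = -65/4*31/189 + 1997 = -2015/756 + 1997 = 1507717/756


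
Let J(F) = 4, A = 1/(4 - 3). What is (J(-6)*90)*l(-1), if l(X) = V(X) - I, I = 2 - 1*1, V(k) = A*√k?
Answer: -360 + 360*I ≈ -360.0 + 360.0*I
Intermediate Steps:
A = 1 (A = 1/1 = 1)
V(k) = √k (V(k) = 1*√k = √k)
I = 1 (I = 2 - 1 = 1)
l(X) = -1 + √X (l(X) = √X - 1*1 = √X - 1 = -1 + √X)
(J(-6)*90)*l(-1) = (4*90)*(-1 + √(-1)) = 360*(-1 + I) = -360 + 360*I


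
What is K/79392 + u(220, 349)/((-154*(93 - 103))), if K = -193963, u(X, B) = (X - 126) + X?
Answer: -68443483/30565920 ≈ -2.2392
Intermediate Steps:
u(X, B) = -126 + 2*X (u(X, B) = (-126 + X) + X = -126 + 2*X)
K/79392 + u(220, 349)/((-154*(93 - 103))) = -193963/79392 + (-126 + 2*220)/((-154*(93 - 103))) = -193963*1/79392 + (-126 + 440)/((-154*(-10))) = -193963/79392 + 314/1540 = -193963/79392 + 314*(1/1540) = -193963/79392 + 157/770 = -68443483/30565920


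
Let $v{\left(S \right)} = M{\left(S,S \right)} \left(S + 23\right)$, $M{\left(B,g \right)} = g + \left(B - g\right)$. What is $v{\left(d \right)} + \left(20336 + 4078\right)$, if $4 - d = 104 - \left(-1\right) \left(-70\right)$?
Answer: $24624$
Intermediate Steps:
$d = -30$ ($d = 4 - \left(104 - \left(-1\right) \left(-70\right)\right) = 4 - \left(104 - 70\right) = 4 - 34 = -30$)
$M{\left(B,g \right)} = B$
$v{\left(S \right)} = S \left(23 + S\right)$ ($v{\left(S \right)} = S \left(S + 23\right) = S \left(23 + S\right)$)
$v{\left(d \right)} + \left(20336 + 4078\right) = - 30 \left(23 - 30\right) + \left(20336 + 4078\right) = \left(-30\right) \left(-7\right) + 24414 = 210 + 24414 = 24624$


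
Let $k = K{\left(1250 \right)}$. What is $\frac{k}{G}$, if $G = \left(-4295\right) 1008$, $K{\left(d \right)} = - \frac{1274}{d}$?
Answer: $\frac{91}{386550000} \approx 2.3542 \cdot 10^{-7}$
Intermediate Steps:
$k = - \frac{637}{625}$ ($k = - \frac{1274}{1250} = \left(-1274\right) \frac{1}{1250} = - \frac{637}{625} \approx -1.0192$)
$G = -4329360$
$\frac{k}{G} = - \frac{637}{625 \left(-4329360\right)} = \left(- \frac{637}{625}\right) \left(- \frac{1}{4329360}\right) = \frac{91}{386550000}$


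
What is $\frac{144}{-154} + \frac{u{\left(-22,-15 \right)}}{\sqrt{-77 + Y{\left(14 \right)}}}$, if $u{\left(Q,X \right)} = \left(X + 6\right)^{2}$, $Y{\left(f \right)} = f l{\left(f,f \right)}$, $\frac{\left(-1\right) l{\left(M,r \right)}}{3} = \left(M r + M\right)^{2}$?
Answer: $- \frac{72}{77} - \frac{81 i \sqrt{1852277}}{1852277} \approx -0.93507 - 0.059516 i$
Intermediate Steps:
$l{\left(M,r \right)} = - 3 \left(M + M r\right)^{2}$ ($l{\left(M,r \right)} = - 3 \left(M r + M\right)^{2} = - 3 \left(M + M r\right)^{2}$)
$Y{\left(f \right)} = - 3 f^{3} \left(1 + f\right)^{2}$ ($Y{\left(f \right)} = f \left(- 3 f^{2} \left(1 + f\right)^{2}\right) = - 3 f^{3} \left(1 + f\right)^{2}$)
$u{\left(Q,X \right)} = \left(6 + X\right)^{2}$
$\frac{144}{-154} + \frac{u{\left(-22,-15 \right)}}{\sqrt{-77 + Y{\left(14 \right)}}} = \frac{144}{-154} + \frac{\left(6 - 15\right)^{2}}{\sqrt{-77 - 3 \cdot 14^{3} \left(1 + 14\right)^{2}}} = 144 \left(- \frac{1}{154}\right) + \frac{\left(-9\right)^{2}}{\sqrt{-77 - 8232 \cdot 15^{2}}} = - \frac{72}{77} + \frac{81}{\sqrt{-77 - 8232 \cdot 225}} = - \frac{72}{77} + \frac{81}{\sqrt{-77 - 1852200}} = - \frac{72}{77} + \frac{81}{\sqrt{-1852277}} = - \frac{72}{77} + \frac{81}{i \sqrt{1852277}} = - \frac{72}{77} + 81 \left(- \frac{i \sqrt{1852277}}{1852277}\right) = - \frac{72}{77} - \frac{81 i \sqrt{1852277}}{1852277}$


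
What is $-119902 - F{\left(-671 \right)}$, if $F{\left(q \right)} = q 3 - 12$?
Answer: $-117877$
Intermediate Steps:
$F{\left(q \right)} = -12 + 3 q$ ($F{\left(q \right)} = 3 q - 12 = -12 + 3 q$)
$-119902 - F{\left(-671 \right)} = -119902 - \left(-12 + 3 \left(-671\right)\right) = -119902 - \left(-12 - 2013\right) = -119902 - -2025 = -119902 + 2025 = -117877$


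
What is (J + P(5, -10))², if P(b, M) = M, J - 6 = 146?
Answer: 20164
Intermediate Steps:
J = 152 (J = 6 + 146 = 152)
(J + P(5, -10))² = (152 - 10)² = 142² = 20164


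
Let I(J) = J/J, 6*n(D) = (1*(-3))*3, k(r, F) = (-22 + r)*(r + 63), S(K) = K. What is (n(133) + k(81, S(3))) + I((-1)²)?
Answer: 16991/2 ≈ 8495.5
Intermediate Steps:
k(r, F) = (-22 + r)*(63 + r)
n(D) = -3/2 (n(D) = ((1*(-3))*3)/6 = (-3*3)/6 = (⅙)*(-9) = -3/2)
I(J) = 1
(n(133) + k(81, S(3))) + I((-1)²) = (-3/2 + (-1386 + 81² + 41*81)) + 1 = (-3/2 + (-1386 + 6561 + 3321)) + 1 = (-3/2 + 8496) + 1 = 16989/2 + 1 = 16991/2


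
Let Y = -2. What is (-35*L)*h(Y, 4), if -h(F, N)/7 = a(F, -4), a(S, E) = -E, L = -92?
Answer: -90160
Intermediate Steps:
h(F, N) = -28 (h(F, N) = -(-7)*(-4) = -7*4 = -28)
(-35*L)*h(Y, 4) = -35*(-92)*(-28) = 3220*(-28) = -90160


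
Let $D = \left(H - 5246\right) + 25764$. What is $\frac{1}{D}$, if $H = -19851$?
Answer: $\frac{1}{667} \approx 0.0014993$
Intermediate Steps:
$D = 667$ ($D = \left(-19851 - 5246\right) + 25764 = -25097 + 25764 = 667$)
$\frac{1}{D} = \frac{1}{667}$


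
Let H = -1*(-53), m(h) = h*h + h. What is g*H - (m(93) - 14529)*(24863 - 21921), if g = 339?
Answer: 17043321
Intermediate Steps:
m(h) = h + h**2 (m(h) = h**2 + h = h + h**2)
H = 53
g*H - (m(93) - 14529)*(24863 - 21921) = 339*53 - (93*(1 + 93) - 14529)*(24863 - 21921) = 17967 - (93*94 - 14529)*2942 = 17967 - (8742 - 14529)*2942 = 17967 - (-5787)*2942 = 17967 - 1*(-17025354) = 17967 + 17025354 = 17043321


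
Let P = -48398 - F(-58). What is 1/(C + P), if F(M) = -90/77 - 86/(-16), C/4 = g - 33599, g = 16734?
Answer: -616/71371119 ≈ -8.6309e-6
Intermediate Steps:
C = -67460 (C = 4*(16734 - 33599) = 4*(-16865) = -67460)
F(M) = 2591/616 (F(M) = -90*1/77 - 86*(-1/16) = -90/77 + 43/8 = 2591/616)
P = -29815759/616 (P = -48398 - 1*2591/616 = -48398 - 2591/616 = -29815759/616 ≈ -48402.)
1/(C + P) = 1/(-67460 - 29815759/616) = 1/(-71371119/616) = -616/71371119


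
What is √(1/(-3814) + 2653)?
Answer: √38592115374/3814 ≈ 51.507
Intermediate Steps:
√(1/(-3814) + 2653) = √(-1/3814 + 2653) = √(10118541/3814) = √38592115374/3814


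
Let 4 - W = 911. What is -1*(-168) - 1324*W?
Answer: 1201036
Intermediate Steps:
W = -907 (W = 4 - 1*911 = 4 - 911 = -907)
-1*(-168) - 1324*W = -1*(-168) - 1324*(-907) = 168 + 1200868 = 1201036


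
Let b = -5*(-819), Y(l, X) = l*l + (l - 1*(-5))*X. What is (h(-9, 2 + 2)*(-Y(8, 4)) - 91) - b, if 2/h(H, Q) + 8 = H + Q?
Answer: -54186/13 ≈ -4168.2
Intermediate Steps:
Y(l, X) = l**2 + X*(5 + l) (Y(l, X) = l**2 + (l + 5)*X = l**2 + (5 + l)*X = l**2 + X*(5 + l))
h(H, Q) = 2/(-8 + H + Q) (h(H, Q) = 2/(-8 + (H + Q)) = 2/(-8 + H + Q))
b = 4095
(h(-9, 2 + 2)*(-Y(8, 4)) - 91) - b = ((2/(-8 - 9 + (2 + 2)))*(-(8**2 + 5*4 + 4*8)) - 91) - 1*4095 = ((2/(-8 - 9 + 4))*(-(64 + 20 + 32)) - 91) - 4095 = ((2/(-13))*(-1*116) - 91) - 4095 = ((2*(-1/13))*(-116) - 91) - 4095 = (-2/13*(-116) - 91) - 4095 = (232/13 - 91) - 4095 = -951/13 - 4095 = -54186/13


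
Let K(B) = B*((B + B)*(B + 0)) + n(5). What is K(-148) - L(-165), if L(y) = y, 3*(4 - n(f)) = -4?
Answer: -19450241/3 ≈ -6.4834e+6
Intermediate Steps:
n(f) = 16/3 (n(f) = 4 - ⅓*(-4) = 4 + 4/3 = 16/3)
K(B) = 16/3 + 2*B³ (K(B) = B*((B + B)*(B + 0)) + 16/3 = B*((2*B)*B) + 16/3 = B*(2*B²) + 16/3 = 2*B³ + 16/3 = 16/3 + 2*B³)
K(-148) - L(-165) = (16/3 + 2*(-148)³) - 1*(-165) = (16/3 + 2*(-3241792)) + 165 = (16/3 - 6483584) + 165 = -19450736/3 + 165 = -19450241/3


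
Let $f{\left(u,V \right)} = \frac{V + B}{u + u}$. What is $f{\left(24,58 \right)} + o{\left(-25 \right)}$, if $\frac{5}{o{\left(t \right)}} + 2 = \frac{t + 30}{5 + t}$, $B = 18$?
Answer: $- \frac{23}{36} \approx -0.63889$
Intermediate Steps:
$o{\left(t \right)} = \frac{5}{-2 + \frac{30 + t}{5 + t}}$ ($o{\left(t \right)} = \frac{5}{-2 + \frac{t + 30}{5 + t}} = \frac{5}{-2 + \frac{30 + t}{5 + t}}$)
$f{\left(u,V \right)} = \frac{18 + V}{2 u}$ ($f{\left(u,V \right)} = \frac{V + 18}{u + u} = \frac{18 + V}{2 u}$)
$f{\left(24,58 \right)} + o{\left(-25 \right)} = \frac{18 + 58}{2 \cdot 24} + \frac{5 \left(-5 - -25\right)}{-20 - 25} = \frac{1}{2} \cdot \frac{1}{24} \cdot 76 + \frac{5 \left(-5 + 25\right)}{-45} = \frac{19}{12} + 5 \left(- \frac{1}{45}\right) 20 = \frac{19}{12} - \frac{20}{9} = - \frac{23}{36}$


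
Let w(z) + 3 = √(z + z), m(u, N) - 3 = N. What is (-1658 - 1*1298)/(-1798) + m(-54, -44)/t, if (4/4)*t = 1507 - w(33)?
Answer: 1657116581/1024875283 - 41*√66/2280034 ≈ 1.6167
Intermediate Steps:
m(u, N) = 3 + N
w(z) = -3 + √2*√z (w(z) = -3 + √(z + z) = -3 + √(2*z) = -3 + √2*√z)
t = 1510 - √66 (t = 1507 - (-3 + √2*√33) = 1507 - (-3 + √66) = 1507 + (3 - √66) = 1510 - √66 ≈ 1501.9)
(-1658 - 1*1298)/(-1798) + m(-54, -44)/t = (-1658 - 1*1298)/(-1798) + (3 - 44)/(1510 - √66) = (-1658 - 1298)*(-1/1798) - 41/(1510 - √66) = -2956*(-1/1798) - 41/(1510 - √66) = 1478/899 - 41/(1510 - √66)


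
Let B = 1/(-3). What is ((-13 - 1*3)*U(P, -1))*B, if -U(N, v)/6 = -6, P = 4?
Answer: 192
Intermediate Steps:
U(N, v) = 36 (U(N, v) = -6*(-6) = 36)
B = -⅓ (B = -⅓*1 = -⅓ ≈ -0.33333)
((-13 - 1*3)*U(P, -1))*B = ((-13 - 1*3)*36)*(-⅓) = ((-13 - 3)*36)*(-⅓) = -16*36*(-⅓) = -576*(-⅓) = 192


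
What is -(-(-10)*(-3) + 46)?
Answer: -16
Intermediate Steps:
-(-(-10)*(-3) + 46) = -(-5*6 + 46) = -(-30 + 46) = -1*16 = -16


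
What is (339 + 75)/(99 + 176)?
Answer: 414/275 ≈ 1.5055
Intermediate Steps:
(339 + 75)/(99 + 176) = 414/275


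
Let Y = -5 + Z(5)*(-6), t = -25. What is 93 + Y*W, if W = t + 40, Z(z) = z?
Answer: -432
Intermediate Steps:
W = 15 (W = -25 + 40 = 15)
Y = -35 (Y = -5 + 5*(-6) = -5 - 30 = -35)
93 + Y*W = 93 - 35*15 = 93 - 525 = -432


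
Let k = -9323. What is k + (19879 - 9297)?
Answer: 1259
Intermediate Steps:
k + (19879 - 9297) = -9323 + (19879 - 9297) = -9323 + 10582 = 1259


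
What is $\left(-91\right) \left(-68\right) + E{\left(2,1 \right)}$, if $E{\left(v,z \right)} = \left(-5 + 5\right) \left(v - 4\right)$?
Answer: $6188$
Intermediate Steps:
$E{\left(v,z \right)} = 0$ ($E{\left(v,z \right)} = 0 \left(-4 + v\right) = 0$)
$\left(-91\right) \left(-68\right) + E{\left(2,1 \right)} = \left(-91\right) \left(-68\right) + 0 = 6188 + 0 = 6188$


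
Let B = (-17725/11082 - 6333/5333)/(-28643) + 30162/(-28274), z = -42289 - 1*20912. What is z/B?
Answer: 1512479303218464551046/25526940085148251 ≈ 59250.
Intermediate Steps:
z = -63201 (z = -42289 - 20912 = -63201)
B = -25526940085148251/23931255885483846 (B = (-17725*1/11082 - 6333*1/5333)*(-1/28643) + 30162*(-1/28274) = (-17725/11082 - 6333/5333)*(-1/28643) - 15081/14137 = -164709731/59100306*(-1/28643) - 15081/14137 = 164709731/1692810064758 - 15081/14137 = -25526940085148251/23931255885483846 ≈ -1.0667)
z/B = -63201/(-25526940085148251/23931255885483846) = -63201*(-23931255885483846/25526940085148251) = 1512479303218464551046/25526940085148251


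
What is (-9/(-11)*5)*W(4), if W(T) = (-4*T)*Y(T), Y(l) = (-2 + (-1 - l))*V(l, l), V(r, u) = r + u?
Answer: 40320/11 ≈ 3665.5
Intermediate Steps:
Y(l) = 2*l*(-3 - l) (Y(l) = (-2 + (-1 - l))*(l + l) = (-3 - l)*(2*l) = 2*l*(-3 - l))
W(T) = 8*T**2*(3 + T) (W(T) = (-4*T)*(-2*T*(3 + T)) = 8*T**2*(3 + T))
(-9/(-11)*5)*W(4) = (-9/(-11)*5)*(8*4**2*(3 + 4)) = (-9*(-1/11)*5)*(8*16*7) = ((9/11)*5)*896 = (45/11)*896 = 40320/11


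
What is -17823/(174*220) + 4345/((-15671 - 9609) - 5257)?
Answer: -8167673/13436280 ≈ -0.60788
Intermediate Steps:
-17823/(174*220) + 4345/((-15671 - 9609) - 5257) = -17823/38280 + 4345/(-25280 - 5257) = -17823*1/38280 + 4345/(-30537) = -5941/12760 + 4345*(-1/30537) = -5941/12760 - 4345/30537 = -8167673/13436280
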